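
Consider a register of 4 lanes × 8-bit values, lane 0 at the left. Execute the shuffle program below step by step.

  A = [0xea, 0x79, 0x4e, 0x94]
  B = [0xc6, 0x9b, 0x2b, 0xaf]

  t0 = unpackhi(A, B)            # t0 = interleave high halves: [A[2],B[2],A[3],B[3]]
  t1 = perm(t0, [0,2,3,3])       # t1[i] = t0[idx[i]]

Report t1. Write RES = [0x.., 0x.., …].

t0 = [0x4e, 0x2b, 0x94, 0xaf]
t1 = [0x4e, 0x94, 0xaf, 0xaf]

RES = [0x4e, 0x94, 0xaf, 0xaf]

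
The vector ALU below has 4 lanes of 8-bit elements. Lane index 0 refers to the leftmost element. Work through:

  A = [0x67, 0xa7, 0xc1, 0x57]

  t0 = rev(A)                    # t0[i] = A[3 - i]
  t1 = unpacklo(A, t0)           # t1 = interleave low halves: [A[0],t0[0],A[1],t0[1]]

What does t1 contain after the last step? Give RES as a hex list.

RES = [0x67, 0x57, 0xa7, 0xc1]

t0 = [0x57, 0xc1, 0xa7, 0x67]
t1 = [0x67, 0x57, 0xa7, 0xc1]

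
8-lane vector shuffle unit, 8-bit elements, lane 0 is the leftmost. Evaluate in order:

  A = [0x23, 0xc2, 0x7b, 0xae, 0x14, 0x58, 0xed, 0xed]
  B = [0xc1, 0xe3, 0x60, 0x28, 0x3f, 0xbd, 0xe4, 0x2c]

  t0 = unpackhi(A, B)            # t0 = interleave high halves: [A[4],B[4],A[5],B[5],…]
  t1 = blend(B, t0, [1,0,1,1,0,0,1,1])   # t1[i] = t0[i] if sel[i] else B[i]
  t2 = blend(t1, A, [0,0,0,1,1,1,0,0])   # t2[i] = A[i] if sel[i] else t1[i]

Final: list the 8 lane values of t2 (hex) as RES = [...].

t0 = [0x14, 0x3f, 0x58, 0xbd, 0xed, 0xe4, 0xed, 0x2c]
t1 = [0x14, 0xe3, 0x58, 0xbd, 0x3f, 0xbd, 0xed, 0x2c]
t2 = [0x14, 0xe3, 0x58, 0xae, 0x14, 0x58, 0xed, 0x2c]

RES = [ 0x14  0xe3  0x58  0xae  0x14  0x58  0xed  0x2c ]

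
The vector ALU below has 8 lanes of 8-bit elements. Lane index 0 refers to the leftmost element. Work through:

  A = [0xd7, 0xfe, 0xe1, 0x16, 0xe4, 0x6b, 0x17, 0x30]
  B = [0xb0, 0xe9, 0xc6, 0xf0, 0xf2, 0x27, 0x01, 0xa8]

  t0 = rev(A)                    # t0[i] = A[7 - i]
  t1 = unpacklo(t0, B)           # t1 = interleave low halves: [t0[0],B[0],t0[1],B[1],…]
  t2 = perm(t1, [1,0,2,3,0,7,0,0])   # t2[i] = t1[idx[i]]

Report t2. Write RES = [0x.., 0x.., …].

RES = [ 0xb0  0x30  0x17  0xe9  0x30  0xf0  0x30  0x30 ]

t0 = [0x30, 0x17, 0x6b, 0xe4, 0x16, 0xe1, 0xfe, 0xd7]
t1 = [0x30, 0xb0, 0x17, 0xe9, 0x6b, 0xc6, 0xe4, 0xf0]
t2 = [0xb0, 0x30, 0x17, 0xe9, 0x30, 0xf0, 0x30, 0x30]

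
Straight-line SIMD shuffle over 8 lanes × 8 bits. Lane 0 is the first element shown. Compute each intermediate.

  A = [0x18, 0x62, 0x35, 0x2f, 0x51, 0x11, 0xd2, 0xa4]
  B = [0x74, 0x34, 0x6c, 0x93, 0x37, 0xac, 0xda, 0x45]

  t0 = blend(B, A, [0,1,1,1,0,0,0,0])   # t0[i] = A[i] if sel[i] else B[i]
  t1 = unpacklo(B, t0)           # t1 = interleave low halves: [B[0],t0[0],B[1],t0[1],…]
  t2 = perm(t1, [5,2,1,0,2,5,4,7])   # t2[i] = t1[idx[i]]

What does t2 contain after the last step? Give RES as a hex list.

→ t0 |74|62|35|2f|37|ac|da|45|
→ t1 |74|74|34|62|6c|35|93|2f|
→ t2 |35|34|74|74|34|35|6c|2f|

RES = [ 0x35  0x34  0x74  0x74  0x34  0x35  0x6c  0x2f ]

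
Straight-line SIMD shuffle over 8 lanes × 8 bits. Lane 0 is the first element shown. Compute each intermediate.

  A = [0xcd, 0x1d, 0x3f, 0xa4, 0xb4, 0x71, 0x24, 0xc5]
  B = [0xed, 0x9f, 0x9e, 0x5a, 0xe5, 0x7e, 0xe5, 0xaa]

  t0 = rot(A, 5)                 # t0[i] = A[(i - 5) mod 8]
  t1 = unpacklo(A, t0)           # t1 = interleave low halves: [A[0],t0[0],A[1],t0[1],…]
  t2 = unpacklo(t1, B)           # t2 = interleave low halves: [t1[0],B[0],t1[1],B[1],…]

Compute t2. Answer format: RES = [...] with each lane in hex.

→ t0 |a4|b4|71|24|c5|cd|1d|3f|
→ t1 |cd|a4|1d|b4|3f|71|a4|24|
→ t2 |cd|ed|a4|9f|1d|9e|b4|5a|

RES = [ 0xcd  0xed  0xa4  0x9f  0x1d  0x9e  0xb4  0x5a ]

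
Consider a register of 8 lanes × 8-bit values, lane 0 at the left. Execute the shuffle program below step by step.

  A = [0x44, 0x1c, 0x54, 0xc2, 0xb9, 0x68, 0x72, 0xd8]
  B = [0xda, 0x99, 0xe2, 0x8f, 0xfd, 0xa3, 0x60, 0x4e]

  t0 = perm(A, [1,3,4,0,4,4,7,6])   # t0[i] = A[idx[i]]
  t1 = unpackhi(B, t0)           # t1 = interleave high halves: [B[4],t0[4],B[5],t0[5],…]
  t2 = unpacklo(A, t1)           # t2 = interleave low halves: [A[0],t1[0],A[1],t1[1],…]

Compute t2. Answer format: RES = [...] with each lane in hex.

→ t0 |1c|c2|b9|44|b9|b9|d8|72|
→ t1 |fd|b9|a3|b9|60|d8|4e|72|
→ t2 |44|fd|1c|b9|54|a3|c2|b9|

RES = [ 0x44  0xfd  0x1c  0xb9  0x54  0xa3  0xc2  0xb9 ]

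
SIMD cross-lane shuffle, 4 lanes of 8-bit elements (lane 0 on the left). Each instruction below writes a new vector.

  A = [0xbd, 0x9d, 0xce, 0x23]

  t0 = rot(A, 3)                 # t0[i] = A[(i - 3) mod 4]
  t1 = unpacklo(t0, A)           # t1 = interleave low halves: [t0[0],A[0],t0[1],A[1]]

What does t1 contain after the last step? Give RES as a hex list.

RES = [0x9d, 0xbd, 0xce, 0x9d]

t0 = [0x9d, 0xce, 0x23, 0xbd]
t1 = [0x9d, 0xbd, 0xce, 0x9d]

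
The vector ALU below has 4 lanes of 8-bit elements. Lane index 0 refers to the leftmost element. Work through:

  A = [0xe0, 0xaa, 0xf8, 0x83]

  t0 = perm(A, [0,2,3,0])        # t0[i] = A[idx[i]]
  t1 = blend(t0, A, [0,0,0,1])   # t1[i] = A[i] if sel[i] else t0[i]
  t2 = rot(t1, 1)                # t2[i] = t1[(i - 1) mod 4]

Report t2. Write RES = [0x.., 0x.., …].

  t0: e0 f8 83 e0
  t1: e0 f8 83 83
  t2: 83 e0 f8 83

RES = [0x83, 0xe0, 0xf8, 0x83]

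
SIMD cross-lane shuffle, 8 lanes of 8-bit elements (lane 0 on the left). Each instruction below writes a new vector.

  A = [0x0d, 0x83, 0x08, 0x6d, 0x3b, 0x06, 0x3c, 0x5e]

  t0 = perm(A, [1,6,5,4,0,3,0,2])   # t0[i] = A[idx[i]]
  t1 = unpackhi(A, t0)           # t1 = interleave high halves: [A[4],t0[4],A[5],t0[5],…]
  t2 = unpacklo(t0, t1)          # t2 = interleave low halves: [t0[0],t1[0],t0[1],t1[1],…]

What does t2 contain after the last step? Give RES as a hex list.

t0 = [0x83, 0x3c, 0x06, 0x3b, 0x0d, 0x6d, 0x0d, 0x08]
t1 = [0x3b, 0x0d, 0x06, 0x6d, 0x3c, 0x0d, 0x5e, 0x08]
t2 = [0x83, 0x3b, 0x3c, 0x0d, 0x06, 0x06, 0x3b, 0x6d]

RES = [0x83, 0x3b, 0x3c, 0x0d, 0x06, 0x06, 0x3b, 0x6d]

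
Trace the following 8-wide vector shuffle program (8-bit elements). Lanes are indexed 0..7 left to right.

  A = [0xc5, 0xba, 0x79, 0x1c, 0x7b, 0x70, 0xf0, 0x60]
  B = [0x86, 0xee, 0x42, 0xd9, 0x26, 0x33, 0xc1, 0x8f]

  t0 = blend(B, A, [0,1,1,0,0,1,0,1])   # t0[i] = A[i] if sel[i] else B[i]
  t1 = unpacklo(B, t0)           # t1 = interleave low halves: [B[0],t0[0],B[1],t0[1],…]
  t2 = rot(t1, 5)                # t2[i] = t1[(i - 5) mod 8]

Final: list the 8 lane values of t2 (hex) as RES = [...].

RES = [0xba, 0x42, 0x79, 0xd9, 0xd9, 0x86, 0x86, 0xee]

t0 = [0x86, 0xba, 0x79, 0xd9, 0x26, 0x70, 0xc1, 0x60]
t1 = [0x86, 0x86, 0xee, 0xba, 0x42, 0x79, 0xd9, 0xd9]
t2 = [0xba, 0x42, 0x79, 0xd9, 0xd9, 0x86, 0x86, 0xee]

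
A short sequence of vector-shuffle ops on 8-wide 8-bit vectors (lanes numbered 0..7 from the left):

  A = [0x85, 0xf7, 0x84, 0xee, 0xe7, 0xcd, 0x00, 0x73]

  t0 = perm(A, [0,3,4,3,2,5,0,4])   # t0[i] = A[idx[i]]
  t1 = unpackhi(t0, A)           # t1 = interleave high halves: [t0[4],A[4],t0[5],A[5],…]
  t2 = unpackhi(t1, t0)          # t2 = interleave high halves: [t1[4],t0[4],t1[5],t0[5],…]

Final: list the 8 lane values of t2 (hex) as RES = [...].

RES = [0x85, 0x84, 0x00, 0xcd, 0xe7, 0x85, 0x73, 0xe7]

→ t0 |85|ee|e7|ee|84|cd|85|e7|
→ t1 |84|e7|cd|cd|85|00|e7|73|
→ t2 |85|84|00|cd|e7|85|73|e7|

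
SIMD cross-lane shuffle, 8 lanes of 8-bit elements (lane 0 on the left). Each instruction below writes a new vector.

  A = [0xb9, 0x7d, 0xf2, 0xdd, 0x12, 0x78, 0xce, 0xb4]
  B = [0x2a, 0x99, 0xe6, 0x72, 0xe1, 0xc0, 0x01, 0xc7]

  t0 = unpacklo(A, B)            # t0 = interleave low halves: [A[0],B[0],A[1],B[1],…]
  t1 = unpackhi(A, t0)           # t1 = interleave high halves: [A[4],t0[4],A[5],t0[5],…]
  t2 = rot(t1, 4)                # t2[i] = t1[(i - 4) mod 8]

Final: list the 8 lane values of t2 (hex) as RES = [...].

RES = [0xce, 0xdd, 0xb4, 0x72, 0x12, 0xf2, 0x78, 0xe6]

→ t0 |b9|2a|7d|99|f2|e6|dd|72|
→ t1 |12|f2|78|e6|ce|dd|b4|72|
→ t2 |ce|dd|b4|72|12|f2|78|e6|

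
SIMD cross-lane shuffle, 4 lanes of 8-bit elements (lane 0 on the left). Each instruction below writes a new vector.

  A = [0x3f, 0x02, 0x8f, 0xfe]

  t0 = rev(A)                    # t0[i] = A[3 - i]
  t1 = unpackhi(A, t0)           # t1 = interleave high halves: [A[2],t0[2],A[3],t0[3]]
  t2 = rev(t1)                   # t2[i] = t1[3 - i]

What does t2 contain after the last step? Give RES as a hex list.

  t0: fe 8f 02 3f
  t1: 8f 02 fe 3f
  t2: 3f fe 02 8f

RES = [ 0x3f  0xfe  0x02  0x8f ]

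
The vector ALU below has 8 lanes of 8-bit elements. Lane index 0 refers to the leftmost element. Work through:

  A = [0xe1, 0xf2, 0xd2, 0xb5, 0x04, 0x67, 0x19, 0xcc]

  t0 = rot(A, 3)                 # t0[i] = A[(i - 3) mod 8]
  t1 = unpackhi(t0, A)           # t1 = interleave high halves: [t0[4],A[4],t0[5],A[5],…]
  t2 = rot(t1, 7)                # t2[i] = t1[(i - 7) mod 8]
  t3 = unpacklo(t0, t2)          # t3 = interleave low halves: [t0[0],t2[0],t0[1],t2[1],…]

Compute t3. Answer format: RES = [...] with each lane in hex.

RES = [0x67, 0x04, 0x19, 0xd2, 0xcc, 0x67, 0xe1, 0xb5]

  t0: 67 19 cc e1 f2 d2 b5 04
  t1: f2 04 d2 67 b5 19 04 cc
  t2: 04 d2 67 b5 19 04 cc f2
  t3: 67 04 19 d2 cc 67 e1 b5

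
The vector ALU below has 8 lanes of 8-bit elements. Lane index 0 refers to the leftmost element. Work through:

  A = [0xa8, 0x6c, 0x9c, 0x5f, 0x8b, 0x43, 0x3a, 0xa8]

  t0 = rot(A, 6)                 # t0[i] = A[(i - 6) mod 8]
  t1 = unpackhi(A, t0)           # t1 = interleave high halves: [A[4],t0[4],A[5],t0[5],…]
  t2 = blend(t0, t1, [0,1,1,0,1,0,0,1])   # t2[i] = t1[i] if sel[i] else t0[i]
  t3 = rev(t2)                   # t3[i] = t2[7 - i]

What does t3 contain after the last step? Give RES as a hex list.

RES = [0x6c, 0xa8, 0xa8, 0x3a, 0x43, 0x43, 0x3a, 0x9c]

→ t0 |9c|5f|8b|43|3a|a8|a8|6c|
→ t1 |8b|3a|43|a8|3a|a8|a8|6c|
→ t2 |9c|3a|43|43|3a|a8|a8|6c|
→ t3 |6c|a8|a8|3a|43|43|3a|9c|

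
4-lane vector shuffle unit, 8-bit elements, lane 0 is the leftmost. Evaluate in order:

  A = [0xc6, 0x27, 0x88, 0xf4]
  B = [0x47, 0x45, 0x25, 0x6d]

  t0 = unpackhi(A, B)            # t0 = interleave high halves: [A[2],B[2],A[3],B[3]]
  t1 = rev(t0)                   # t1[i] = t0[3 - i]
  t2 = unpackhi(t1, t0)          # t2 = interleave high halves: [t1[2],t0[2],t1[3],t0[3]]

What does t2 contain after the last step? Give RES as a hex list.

  t0: 88 25 f4 6d
  t1: 6d f4 25 88
  t2: 25 f4 88 6d

RES = [0x25, 0xf4, 0x88, 0x6d]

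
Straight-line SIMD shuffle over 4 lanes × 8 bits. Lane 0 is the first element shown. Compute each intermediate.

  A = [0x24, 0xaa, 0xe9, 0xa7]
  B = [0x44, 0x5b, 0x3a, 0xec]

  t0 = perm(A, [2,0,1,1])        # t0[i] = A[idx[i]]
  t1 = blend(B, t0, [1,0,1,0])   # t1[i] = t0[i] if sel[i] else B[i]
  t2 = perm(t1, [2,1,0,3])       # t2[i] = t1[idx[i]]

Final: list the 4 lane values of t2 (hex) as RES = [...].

  t0: e9 24 aa aa
  t1: e9 5b aa ec
  t2: aa 5b e9 ec

RES = [0xaa, 0x5b, 0xe9, 0xec]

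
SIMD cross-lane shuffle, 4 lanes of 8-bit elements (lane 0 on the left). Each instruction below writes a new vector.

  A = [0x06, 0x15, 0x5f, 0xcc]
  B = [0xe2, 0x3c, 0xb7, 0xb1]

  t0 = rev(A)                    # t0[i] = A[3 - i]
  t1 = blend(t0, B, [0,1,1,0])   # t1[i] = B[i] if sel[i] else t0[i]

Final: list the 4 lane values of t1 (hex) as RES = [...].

  t0: cc 5f 15 06
  t1: cc 3c b7 06

RES = [0xcc, 0x3c, 0xb7, 0x06]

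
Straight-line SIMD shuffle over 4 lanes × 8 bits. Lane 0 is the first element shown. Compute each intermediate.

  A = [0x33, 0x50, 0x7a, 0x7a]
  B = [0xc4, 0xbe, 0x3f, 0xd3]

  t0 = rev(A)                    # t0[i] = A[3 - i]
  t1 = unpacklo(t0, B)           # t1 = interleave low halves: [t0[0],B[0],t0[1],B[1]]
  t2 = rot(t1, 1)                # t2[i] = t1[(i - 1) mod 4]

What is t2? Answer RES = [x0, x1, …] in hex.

RES = [0xbe, 0x7a, 0xc4, 0x7a]

t0 = [0x7a, 0x7a, 0x50, 0x33]
t1 = [0x7a, 0xc4, 0x7a, 0xbe]
t2 = [0xbe, 0x7a, 0xc4, 0x7a]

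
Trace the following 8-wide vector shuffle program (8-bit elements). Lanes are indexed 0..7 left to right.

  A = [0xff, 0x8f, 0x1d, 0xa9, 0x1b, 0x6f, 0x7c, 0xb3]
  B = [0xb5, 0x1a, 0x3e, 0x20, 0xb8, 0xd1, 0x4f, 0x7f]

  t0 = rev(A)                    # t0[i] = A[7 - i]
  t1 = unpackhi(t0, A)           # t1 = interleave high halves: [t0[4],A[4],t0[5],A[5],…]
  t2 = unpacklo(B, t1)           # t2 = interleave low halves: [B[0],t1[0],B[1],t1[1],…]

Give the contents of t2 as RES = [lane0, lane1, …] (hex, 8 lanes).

RES = [0xb5, 0xa9, 0x1a, 0x1b, 0x3e, 0x1d, 0x20, 0x6f]

t0 = [0xb3, 0x7c, 0x6f, 0x1b, 0xa9, 0x1d, 0x8f, 0xff]
t1 = [0xa9, 0x1b, 0x1d, 0x6f, 0x8f, 0x7c, 0xff, 0xb3]
t2 = [0xb5, 0xa9, 0x1a, 0x1b, 0x3e, 0x1d, 0x20, 0x6f]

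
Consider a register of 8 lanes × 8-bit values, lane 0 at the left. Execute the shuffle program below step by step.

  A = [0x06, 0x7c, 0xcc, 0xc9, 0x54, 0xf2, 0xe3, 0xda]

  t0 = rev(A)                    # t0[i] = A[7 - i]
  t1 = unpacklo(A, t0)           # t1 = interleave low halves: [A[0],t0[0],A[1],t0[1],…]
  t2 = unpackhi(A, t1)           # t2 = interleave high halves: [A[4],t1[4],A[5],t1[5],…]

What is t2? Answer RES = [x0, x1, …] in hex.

RES = [ 0x54  0xcc  0xf2  0xf2  0xe3  0xc9  0xda  0x54 ]

t0 = [0xda, 0xe3, 0xf2, 0x54, 0xc9, 0xcc, 0x7c, 0x06]
t1 = [0x06, 0xda, 0x7c, 0xe3, 0xcc, 0xf2, 0xc9, 0x54]
t2 = [0x54, 0xcc, 0xf2, 0xf2, 0xe3, 0xc9, 0xda, 0x54]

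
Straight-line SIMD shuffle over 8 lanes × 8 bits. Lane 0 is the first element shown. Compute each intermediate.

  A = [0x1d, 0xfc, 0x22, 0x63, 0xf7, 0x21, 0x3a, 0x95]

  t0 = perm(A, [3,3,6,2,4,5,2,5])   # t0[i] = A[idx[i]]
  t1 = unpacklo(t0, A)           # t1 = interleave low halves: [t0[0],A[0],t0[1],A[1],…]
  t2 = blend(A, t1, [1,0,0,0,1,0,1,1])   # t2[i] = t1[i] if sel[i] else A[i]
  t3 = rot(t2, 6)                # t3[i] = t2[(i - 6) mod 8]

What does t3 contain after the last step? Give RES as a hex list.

RES = [ 0x22  0x63  0x3a  0x21  0x22  0x63  0x63  0xfc ]

t0 = [0x63, 0x63, 0x3a, 0x22, 0xf7, 0x21, 0x22, 0x21]
t1 = [0x63, 0x1d, 0x63, 0xfc, 0x3a, 0x22, 0x22, 0x63]
t2 = [0x63, 0xfc, 0x22, 0x63, 0x3a, 0x21, 0x22, 0x63]
t3 = [0x22, 0x63, 0x3a, 0x21, 0x22, 0x63, 0x63, 0xfc]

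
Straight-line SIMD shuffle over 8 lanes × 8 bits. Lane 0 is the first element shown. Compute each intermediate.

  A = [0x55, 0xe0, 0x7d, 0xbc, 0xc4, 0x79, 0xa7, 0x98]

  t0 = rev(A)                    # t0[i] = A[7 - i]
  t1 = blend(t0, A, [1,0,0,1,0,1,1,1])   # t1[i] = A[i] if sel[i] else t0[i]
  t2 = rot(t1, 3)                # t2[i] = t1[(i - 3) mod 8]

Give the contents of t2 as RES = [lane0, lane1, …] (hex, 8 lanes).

  t0: 98 a7 79 c4 bc 7d e0 55
  t1: 55 a7 79 bc bc 79 a7 98
  t2: 79 a7 98 55 a7 79 bc bc

RES = [ 0x79  0xa7  0x98  0x55  0xa7  0x79  0xbc  0xbc ]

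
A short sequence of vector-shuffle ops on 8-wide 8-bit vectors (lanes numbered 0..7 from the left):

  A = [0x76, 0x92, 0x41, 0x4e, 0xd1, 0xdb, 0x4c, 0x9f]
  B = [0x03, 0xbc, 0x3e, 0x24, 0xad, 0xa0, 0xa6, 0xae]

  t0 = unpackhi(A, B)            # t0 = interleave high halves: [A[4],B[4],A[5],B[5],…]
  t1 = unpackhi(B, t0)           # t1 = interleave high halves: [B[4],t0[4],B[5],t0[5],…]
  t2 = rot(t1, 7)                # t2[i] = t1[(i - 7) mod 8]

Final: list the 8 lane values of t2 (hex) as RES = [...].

→ t0 |d1|ad|db|a0|4c|a6|9f|ae|
→ t1 |ad|4c|a0|a6|a6|9f|ae|ae|
→ t2 |4c|a0|a6|a6|9f|ae|ae|ad|

RES = [0x4c, 0xa0, 0xa6, 0xa6, 0x9f, 0xae, 0xae, 0xad]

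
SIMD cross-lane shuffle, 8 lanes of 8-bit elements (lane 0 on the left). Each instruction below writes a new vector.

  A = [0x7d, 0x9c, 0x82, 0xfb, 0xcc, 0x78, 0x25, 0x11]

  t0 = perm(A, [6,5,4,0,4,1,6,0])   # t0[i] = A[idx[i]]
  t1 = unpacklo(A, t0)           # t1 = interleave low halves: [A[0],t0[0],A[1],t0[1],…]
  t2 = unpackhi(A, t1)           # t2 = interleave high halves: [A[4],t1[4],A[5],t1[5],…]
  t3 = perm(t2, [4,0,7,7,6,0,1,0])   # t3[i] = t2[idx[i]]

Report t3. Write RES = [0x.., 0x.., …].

RES = [ 0x25  0xcc  0x7d  0x7d  0x11  0xcc  0x82  0xcc ]

  t0: 25 78 cc 7d cc 9c 25 7d
  t1: 7d 25 9c 78 82 cc fb 7d
  t2: cc 82 78 cc 25 fb 11 7d
  t3: 25 cc 7d 7d 11 cc 82 cc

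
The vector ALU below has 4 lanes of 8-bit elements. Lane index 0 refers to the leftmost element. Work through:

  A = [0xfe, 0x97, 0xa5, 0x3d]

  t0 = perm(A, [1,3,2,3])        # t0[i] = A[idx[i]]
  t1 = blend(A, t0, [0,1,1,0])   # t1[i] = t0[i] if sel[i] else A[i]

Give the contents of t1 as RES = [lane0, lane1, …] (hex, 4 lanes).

RES = [ 0xfe  0x3d  0xa5  0x3d ]

t0 = [0x97, 0x3d, 0xa5, 0x3d]
t1 = [0xfe, 0x3d, 0xa5, 0x3d]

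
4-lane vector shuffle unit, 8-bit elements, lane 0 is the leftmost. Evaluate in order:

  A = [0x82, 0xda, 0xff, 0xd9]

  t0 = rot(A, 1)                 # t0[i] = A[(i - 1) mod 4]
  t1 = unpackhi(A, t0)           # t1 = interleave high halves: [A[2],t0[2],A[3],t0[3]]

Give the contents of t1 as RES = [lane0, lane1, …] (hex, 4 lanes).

RES = [ 0xff  0xda  0xd9  0xff ]

→ t0 |d9|82|da|ff|
→ t1 |ff|da|d9|ff|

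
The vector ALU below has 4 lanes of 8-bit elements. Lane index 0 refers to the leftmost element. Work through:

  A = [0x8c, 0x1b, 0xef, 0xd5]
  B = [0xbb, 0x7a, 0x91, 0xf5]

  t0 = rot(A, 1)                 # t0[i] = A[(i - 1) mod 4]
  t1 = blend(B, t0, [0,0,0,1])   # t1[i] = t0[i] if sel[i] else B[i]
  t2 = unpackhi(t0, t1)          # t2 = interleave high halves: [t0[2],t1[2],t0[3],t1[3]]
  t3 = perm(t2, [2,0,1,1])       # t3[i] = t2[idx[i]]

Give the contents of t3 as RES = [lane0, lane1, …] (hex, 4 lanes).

RES = [0xef, 0x1b, 0x91, 0x91]

  t0: d5 8c 1b ef
  t1: bb 7a 91 ef
  t2: 1b 91 ef ef
  t3: ef 1b 91 91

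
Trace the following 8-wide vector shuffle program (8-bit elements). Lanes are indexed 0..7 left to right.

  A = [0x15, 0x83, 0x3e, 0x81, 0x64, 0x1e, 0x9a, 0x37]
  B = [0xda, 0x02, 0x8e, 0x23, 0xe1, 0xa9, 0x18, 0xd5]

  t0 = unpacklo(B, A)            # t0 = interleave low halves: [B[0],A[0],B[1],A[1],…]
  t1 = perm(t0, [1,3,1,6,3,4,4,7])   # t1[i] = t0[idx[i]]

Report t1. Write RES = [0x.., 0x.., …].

→ t0 |da|15|02|83|8e|3e|23|81|
→ t1 |15|83|15|23|83|8e|8e|81|

RES = [0x15, 0x83, 0x15, 0x23, 0x83, 0x8e, 0x8e, 0x81]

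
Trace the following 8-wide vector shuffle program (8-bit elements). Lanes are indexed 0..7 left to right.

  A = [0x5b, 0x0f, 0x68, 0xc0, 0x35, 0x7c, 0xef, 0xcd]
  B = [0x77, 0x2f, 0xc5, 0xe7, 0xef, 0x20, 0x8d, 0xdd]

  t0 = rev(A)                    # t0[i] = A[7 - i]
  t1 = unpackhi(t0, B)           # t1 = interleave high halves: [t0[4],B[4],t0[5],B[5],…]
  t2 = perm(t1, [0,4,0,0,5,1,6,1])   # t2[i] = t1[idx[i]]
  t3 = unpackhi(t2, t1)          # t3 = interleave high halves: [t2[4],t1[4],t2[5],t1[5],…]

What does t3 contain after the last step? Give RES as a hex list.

  t0: cd ef 7c 35 c0 68 0f 5b
  t1: c0 ef 68 20 0f 8d 5b dd
  t2: c0 0f c0 c0 8d ef 5b ef
  t3: 8d 0f ef 8d 5b 5b ef dd

RES = [ 0x8d  0x0f  0xef  0x8d  0x5b  0x5b  0xef  0xdd ]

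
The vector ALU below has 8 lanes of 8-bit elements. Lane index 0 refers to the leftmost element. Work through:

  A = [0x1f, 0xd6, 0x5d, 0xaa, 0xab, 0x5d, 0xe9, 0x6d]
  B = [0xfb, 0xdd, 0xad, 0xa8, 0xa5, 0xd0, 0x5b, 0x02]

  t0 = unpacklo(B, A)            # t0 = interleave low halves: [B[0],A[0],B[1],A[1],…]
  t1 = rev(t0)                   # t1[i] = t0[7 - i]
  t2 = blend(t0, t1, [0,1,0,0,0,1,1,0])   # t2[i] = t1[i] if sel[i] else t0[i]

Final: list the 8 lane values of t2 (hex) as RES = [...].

→ t0 |fb|1f|dd|d6|ad|5d|a8|aa|
→ t1 |aa|a8|5d|ad|d6|dd|1f|fb|
→ t2 |fb|a8|dd|d6|ad|dd|1f|aa|

RES = [ 0xfb  0xa8  0xdd  0xd6  0xad  0xdd  0x1f  0xaa ]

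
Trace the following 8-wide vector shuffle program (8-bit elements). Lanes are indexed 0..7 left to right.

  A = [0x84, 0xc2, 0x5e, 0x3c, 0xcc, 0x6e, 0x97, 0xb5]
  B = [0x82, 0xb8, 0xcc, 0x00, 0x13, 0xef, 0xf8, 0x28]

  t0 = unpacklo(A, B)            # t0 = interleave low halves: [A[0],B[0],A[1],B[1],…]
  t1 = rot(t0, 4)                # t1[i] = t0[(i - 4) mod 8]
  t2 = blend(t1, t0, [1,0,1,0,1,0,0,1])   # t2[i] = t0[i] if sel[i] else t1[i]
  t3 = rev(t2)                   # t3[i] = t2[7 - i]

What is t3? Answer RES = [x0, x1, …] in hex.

  t0: 84 82 c2 b8 5e cc 3c 00
  t1: 5e cc 3c 00 84 82 c2 b8
  t2: 84 cc c2 00 5e 82 c2 00
  t3: 00 c2 82 5e 00 c2 cc 84

RES = [ 0x00  0xc2  0x82  0x5e  0x00  0xc2  0xcc  0x84 ]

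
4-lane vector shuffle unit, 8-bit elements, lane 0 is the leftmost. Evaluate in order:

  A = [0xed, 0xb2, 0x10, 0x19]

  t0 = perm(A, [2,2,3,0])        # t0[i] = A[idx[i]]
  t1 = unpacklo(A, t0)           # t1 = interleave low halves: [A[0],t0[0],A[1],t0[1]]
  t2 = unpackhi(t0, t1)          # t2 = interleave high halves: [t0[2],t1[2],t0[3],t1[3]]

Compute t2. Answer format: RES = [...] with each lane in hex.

RES = [ 0x19  0xb2  0xed  0x10 ]

t0 = [0x10, 0x10, 0x19, 0xed]
t1 = [0xed, 0x10, 0xb2, 0x10]
t2 = [0x19, 0xb2, 0xed, 0x10]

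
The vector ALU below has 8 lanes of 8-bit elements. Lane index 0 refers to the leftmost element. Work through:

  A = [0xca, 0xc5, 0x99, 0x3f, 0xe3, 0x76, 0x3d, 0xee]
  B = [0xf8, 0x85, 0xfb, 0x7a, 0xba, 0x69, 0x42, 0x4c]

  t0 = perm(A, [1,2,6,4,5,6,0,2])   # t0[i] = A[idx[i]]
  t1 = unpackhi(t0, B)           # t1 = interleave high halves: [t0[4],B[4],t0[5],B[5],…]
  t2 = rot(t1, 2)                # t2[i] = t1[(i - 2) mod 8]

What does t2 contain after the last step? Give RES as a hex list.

t0 = [0xc5, 0x99, 0x3d, 0xe3, 0x76, 0x3d, 0xca, 0x99]
t1 = [0x76, 0xba, 0x3d, 0x69, 0xca, 0x42, 0x99, 0x4c]
t2 = [0x99, 0x4c, 0x76, 0xba, 0x3d, 0x69, 0xca, 0x42]

RES = [ 0x99  0x4c  0x76  0xba  0x3d  0x69  0xca  0x42 ]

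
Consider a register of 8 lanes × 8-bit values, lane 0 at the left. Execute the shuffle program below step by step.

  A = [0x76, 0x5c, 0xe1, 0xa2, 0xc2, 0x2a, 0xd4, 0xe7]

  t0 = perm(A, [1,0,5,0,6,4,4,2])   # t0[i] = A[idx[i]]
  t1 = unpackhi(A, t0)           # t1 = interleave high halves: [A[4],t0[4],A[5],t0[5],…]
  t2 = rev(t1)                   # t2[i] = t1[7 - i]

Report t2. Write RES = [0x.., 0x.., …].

t0 = [0x5c, 0x76, 0x2a, 0x76, 0xd4, 0xc2, 0xc2, 0xe1]
t1 = [0xc2, 0xd4, 0x2a, 0xc2, 0xd4, 0xc2, 0xe7, 0xe1]
t2 = [0xe1, 0xe7, 0xc2, 0xd4, 0xc2, 0x2a, 0xd4, 0xc2]

RES = [0xe1, 0xe7, 0xc2, 0xd4, 0xc2, 0x2a, 0xd4, 0xc2]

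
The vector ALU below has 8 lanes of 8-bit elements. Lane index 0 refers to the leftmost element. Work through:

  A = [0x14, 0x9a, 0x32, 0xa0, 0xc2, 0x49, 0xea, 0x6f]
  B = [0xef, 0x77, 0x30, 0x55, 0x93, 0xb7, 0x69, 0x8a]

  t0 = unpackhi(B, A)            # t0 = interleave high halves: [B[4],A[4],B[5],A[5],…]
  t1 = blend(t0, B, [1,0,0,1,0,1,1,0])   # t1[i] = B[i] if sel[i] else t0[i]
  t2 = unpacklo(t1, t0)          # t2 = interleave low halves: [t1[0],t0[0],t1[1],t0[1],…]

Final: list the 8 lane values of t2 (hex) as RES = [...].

RES = [0xef, 0x93, 0xc2, 0xc2, 0xb7, 0xb7, 0x55, 0x49]

  t0: 93 c2 b7 49 69 ea 8a 6f
  t1: ef c2 b7 55 69 b7 69 6f
  t2: ef 93 c2 c2 b7 b7 55 49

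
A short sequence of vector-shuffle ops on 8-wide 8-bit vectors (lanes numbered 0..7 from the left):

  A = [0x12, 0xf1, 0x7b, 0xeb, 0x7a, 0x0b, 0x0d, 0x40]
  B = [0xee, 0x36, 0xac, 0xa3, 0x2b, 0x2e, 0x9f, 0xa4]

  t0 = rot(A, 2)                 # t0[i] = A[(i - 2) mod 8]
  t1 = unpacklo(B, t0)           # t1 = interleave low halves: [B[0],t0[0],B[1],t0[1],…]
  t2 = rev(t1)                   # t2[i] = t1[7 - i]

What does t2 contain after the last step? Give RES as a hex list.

→ t0 |0d|40|12|f1|7b|eb|7a|0b|
→ t1 |ee|0d|36|40|ac|12|a3|f1|
→ t2 |f1|a3|12|ac|40|36|0d|ee|

RES = [0xf1, 0xa3, 0x12, 0xac, 0x40, 0x36, 0x0d, 0xee]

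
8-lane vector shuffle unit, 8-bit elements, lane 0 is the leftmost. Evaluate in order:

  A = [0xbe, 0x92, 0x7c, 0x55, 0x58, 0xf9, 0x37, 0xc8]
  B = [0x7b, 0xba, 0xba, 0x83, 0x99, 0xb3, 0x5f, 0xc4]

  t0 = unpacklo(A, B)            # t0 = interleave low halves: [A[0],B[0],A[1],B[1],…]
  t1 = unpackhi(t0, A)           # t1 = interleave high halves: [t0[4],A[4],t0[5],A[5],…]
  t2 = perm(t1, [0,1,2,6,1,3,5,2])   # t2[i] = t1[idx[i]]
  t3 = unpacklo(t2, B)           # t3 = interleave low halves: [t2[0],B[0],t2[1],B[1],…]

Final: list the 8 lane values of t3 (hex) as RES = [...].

→ t0 |be|7b|92|ba|7c|ba|55|83|
→ t1 |7c|58|ba|f9|55|37|83|c8|
→ t2 |7c|58|ba|83|58|f9|37|ba|
→ t3 |7c|7b|58|ba|ba|ba|83|83|

RES = [0x7c, 0x7b, 0x58, 0xba, 0xba, 0xba, 0x83, 0x83]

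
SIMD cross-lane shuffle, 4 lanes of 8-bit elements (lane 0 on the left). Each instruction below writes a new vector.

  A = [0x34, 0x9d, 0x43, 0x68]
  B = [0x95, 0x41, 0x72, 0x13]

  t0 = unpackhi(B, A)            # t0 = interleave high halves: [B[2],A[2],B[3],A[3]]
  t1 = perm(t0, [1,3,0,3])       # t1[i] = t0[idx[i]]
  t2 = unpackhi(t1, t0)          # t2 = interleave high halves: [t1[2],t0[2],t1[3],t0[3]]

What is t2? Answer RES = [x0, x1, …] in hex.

  t0: 72 43 13 68
  t1: 43 68 72 68
  t2: 72 13 68 68

RES = [ 0x72  0x13  0x68  0x68 ]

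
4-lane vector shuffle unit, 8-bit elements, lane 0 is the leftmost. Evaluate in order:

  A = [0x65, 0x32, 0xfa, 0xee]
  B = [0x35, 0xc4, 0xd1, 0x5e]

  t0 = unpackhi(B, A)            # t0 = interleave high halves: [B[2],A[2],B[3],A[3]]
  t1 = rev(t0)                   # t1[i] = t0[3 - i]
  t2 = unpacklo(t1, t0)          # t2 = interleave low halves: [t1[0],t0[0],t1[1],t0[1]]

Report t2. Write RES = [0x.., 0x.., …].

  t0: d1 fa 5e ee
  t1: ee 5e fa d1
  t2: ee d1 5e fa

RES = [0xee, 0xd1, 0x5e, 0xfa]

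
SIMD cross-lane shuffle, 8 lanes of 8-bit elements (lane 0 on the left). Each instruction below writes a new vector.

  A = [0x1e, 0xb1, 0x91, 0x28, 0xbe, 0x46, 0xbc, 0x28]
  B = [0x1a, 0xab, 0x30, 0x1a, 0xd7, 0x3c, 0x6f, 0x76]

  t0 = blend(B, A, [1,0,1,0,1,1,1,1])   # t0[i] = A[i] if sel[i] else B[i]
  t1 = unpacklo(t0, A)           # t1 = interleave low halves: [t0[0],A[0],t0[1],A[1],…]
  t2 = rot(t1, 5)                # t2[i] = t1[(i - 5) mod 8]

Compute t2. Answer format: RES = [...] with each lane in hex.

RES = [ 0xb1  0x91  0x91  0x1a  0x28  0x1e  0x1e  0xab ]

→ t0 |1e|ab|91|1a|be|46|bc|28|
→ t1 |1e|1e|ab|b1|91|91|1a|28|
→ t2 |b1|91|91|1a|28|1e|1e|ab|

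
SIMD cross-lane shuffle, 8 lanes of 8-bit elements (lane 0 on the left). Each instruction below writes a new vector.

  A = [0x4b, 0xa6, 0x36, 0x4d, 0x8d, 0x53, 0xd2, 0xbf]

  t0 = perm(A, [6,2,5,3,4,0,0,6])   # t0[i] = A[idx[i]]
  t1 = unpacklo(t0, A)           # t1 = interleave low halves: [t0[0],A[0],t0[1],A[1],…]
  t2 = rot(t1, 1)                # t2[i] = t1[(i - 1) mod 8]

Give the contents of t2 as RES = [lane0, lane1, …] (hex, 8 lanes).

RES = [0x4d, 0xd2, 0x4b, 0x36, 0xa6, 0x53, 0x36, 0x4d]

t0 = [0xd2, 0x36, 0x53, 0x4d, 0x8d, 0x4b, 0x4b, 0xd2]
t1 = [0xd2, 0x4b, 0x36, 0xa6, 0x53, 0x36, 0x4d, 0x4d]
t2 = [0x4d, 0xd2, 0x4b, 0x36, 0xa6, 0x53, 0x36, 0x4d]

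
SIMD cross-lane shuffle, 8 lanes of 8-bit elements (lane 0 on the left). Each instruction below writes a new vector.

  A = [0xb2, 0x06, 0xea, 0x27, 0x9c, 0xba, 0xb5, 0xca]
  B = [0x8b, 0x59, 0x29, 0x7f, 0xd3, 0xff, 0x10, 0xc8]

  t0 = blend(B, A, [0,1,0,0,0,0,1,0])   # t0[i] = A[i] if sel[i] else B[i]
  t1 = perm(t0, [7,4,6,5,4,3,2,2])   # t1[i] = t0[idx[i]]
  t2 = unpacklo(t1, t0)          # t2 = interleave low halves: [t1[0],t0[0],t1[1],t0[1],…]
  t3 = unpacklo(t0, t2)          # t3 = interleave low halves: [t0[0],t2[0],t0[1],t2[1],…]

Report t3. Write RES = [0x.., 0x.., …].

RES = [ 0x8b  0xc8  0x06  0x8b  0x29  0xd3  0x7f  0x06 ]

t0 = [0x8b, 0x06, 0x29, 0x7f, 0xd3, 0xff, 0xb5, 0xc8]
t1 = [0xc8, 0xd3, 0xb5, 0xff, 0xd3, 0x7f, 0x29, 0x29]
t2 = [0xc8, 0x8b, 0xd3, 0x06, 0xb5, 0x29, 0xff, 0x7f]
t3 = [0x8b, 0xc8, 0x06, 0x8b, 0x29, 0xd3, 0x7f, 0x06]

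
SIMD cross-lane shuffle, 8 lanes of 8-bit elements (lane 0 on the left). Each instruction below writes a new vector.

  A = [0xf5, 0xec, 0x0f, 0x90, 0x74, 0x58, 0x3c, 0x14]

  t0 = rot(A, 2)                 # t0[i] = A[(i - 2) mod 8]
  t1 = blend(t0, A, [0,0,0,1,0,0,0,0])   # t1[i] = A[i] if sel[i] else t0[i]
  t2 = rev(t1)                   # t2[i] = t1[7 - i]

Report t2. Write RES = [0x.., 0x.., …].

RES = [0x58, 0x74, 0x90, 0x0f, 0x90, 0xf5, 0x14, 0x3c]

t0 = [0x3c, 0x14, 0xf5, 0xec, 0x0f, 0x90, 0x74, 0x58]
t1 = [0x3c, 0x14, 0xf5, 0x90, 0x0f, 0x90, 0x74, 0x58]
t2 = [0x58, 0x74, 0x90, 0x0f, 0x90, 0xf5, 0x14, 0x3c]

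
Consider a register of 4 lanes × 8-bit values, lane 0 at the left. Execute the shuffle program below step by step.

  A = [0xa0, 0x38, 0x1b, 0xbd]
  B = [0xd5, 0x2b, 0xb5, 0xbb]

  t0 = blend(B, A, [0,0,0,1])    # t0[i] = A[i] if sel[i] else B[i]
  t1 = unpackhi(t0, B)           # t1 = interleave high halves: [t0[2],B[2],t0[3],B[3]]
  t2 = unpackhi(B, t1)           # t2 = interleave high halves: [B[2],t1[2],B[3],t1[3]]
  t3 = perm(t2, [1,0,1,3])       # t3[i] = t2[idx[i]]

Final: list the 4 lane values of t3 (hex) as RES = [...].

→ t0 |d5|2b|b5|bd|
→ t1 |b5|b5|bd|bb|
→ t2 |b5|bd|bb|bb|
→ t3 |bd|b5|bd|bb|

RES = [0xbd, 0xb5, 0xbd, 0xbb]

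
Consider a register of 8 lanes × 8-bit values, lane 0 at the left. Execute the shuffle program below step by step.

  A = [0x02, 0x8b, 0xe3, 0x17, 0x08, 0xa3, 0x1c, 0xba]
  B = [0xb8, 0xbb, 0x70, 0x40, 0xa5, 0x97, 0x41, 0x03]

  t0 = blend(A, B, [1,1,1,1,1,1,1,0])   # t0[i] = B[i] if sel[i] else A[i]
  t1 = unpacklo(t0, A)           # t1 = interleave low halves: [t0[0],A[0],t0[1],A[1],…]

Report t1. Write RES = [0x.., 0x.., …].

t0 = [0xb8, 0xbb, 0x70, 0x40, 0xa5, 0x97, 0x41, 0xba]
t1 = [0xb8, 0x02, 0xbb, 0x8b, 0x70, 0xe3, 0x40, 0x17]

RES = [ 0xb8  0x02  0xbb  0x8b  0x70  0xe3  0x40  0x17 ]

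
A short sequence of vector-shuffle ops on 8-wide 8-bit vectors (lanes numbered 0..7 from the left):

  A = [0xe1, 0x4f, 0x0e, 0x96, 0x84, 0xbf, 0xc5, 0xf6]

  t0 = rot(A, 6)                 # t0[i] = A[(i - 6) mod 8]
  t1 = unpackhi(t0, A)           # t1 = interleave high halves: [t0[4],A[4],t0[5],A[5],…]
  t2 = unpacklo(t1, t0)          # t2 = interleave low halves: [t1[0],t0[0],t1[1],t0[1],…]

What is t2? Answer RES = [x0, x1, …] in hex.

RES = [0xc5, 0x0e, 0x84, 0x96, 0xf6, 0x84, 0xbf, 0xbf]

→ t0 |0e|96|84|bf|c5|f6|e1|4f|
→ t1 |c5|84|f6|bf|e1|c5|4f|f6|
→ t2 |c5|0e|84|96|f6|84|bf|bf|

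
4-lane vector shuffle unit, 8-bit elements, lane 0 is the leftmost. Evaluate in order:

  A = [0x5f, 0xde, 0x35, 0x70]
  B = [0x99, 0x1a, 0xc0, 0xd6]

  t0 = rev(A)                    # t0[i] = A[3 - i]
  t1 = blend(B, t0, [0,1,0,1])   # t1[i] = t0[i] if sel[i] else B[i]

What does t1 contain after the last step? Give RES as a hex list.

→ t0 |70|35|de|5f|
→ t1 |99|35|c0|5f|

RES = [ 0x99  0x35  0xc0  0x5f ]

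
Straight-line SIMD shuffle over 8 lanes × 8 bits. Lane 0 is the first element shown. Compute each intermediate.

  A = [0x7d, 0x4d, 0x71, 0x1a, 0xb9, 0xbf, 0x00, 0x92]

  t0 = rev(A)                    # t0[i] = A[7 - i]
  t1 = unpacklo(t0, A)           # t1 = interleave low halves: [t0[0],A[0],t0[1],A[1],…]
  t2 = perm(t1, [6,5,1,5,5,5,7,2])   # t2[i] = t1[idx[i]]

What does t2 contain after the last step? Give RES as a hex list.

RES = [ 0xb9  0x71  0x7d  0x71  0x71  0x71  0x1a  0x00 ]

t0 = [0x92, 0x00, 0xbf, 0xb9, 0x1a, 0x71, 0x4d, 0x7d]
t1 = [0x92, 0x7d, 0x00, 0x4d, 0xbf, 0x71, 0xb9, 0x1a]
t2 = [0xb9, 0x71, 0x7d, 0x71, 0x71, 0x71, 0x1a, 0x00]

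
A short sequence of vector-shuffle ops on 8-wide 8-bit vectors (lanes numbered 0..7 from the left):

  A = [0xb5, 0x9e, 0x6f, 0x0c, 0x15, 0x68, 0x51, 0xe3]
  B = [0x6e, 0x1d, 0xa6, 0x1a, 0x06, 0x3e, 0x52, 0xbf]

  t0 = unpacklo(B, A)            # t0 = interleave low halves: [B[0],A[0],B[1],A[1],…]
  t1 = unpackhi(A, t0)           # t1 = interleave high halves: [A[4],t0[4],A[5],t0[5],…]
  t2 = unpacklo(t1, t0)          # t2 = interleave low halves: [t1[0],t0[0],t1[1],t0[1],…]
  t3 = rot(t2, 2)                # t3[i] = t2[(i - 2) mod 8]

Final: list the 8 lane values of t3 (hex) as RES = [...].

RES = [ 0x6f  0x9e  0x15  0x6e  0xa6  0xb5  0x68  0x1d ]

t0 = [0x6e, 0xb5, 0x1d, 0x9e, 0xa6, 0x6f, 0x1a, 0x0c]
t1 = [0x15, 0xa6, 0x68, 0x6f, 0x51, 0x1a, 0xe3, 0x0c]
t2 = [0x15, 0x6e, 0xa6, 0xb5, 0x68, 0x1d, 0x6f, 0x9e]
t3 = [0x6f, 0x9e, 0x15, 0x6e, 0xa6, 0xb5, 0x68, 0x1d]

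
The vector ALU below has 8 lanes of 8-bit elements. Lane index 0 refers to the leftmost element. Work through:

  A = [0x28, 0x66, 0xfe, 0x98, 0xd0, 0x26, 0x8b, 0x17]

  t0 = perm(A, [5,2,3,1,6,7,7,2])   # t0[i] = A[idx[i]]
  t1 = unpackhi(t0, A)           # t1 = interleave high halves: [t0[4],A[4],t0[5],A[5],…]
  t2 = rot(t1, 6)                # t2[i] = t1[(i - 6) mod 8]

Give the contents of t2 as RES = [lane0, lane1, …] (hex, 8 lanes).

RES = [ 0x17  0x26  0x17  0x8b  0xfe  0x17  0x8b  0xd0 ]

→ t0 |26|fe|98|66|8b|17|17|fe|
→ t1 |8b|d0|17|26|17|8b|fe|17|
→ t2 |17|26|17|8b|fe|17|8b|d0|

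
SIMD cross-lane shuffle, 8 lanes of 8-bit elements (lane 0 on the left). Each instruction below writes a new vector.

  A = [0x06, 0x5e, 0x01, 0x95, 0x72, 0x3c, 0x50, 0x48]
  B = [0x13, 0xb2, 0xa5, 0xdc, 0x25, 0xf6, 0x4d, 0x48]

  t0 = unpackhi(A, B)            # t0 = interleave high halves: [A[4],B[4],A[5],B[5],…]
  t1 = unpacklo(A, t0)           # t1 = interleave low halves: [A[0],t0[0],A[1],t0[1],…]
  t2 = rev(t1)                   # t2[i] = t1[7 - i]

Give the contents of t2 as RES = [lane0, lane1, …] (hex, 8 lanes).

RES = [ 0xf6  0x95  0x3c  0x01  0x25  0x5e  0x72  0x06 ]

→ t0 |72|25|3c|f6|50|4d|48|48|
→ t1 |06|72|5e|25|01|3c|95|f6|
→ t2 |f6|95|3c|01|25|5e|72|06|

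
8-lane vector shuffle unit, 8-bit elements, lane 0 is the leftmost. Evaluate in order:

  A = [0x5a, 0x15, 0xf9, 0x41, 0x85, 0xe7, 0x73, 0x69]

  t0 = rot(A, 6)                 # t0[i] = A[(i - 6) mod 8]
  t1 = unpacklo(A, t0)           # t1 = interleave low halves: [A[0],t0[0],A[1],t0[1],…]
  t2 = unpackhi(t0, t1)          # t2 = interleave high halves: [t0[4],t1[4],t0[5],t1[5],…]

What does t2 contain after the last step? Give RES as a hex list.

t0 = [0xf9, 0x41, 0x85, 0xe7, 0x73, 0x69, 0x5a, 0x15]
t1 = [0x5a, 0xf9, 0x15, 0x41, 0xf9, 0x85, 0x41, 0xe7]
t2 = [0x73, 0xf9, 0x69, 0x85, 0x5a, 0x41, 0x15, 0xe7]

RES = [0x73, 0xf9, 0x69, 0x85, 0x5a, 0x41, 0x15, 0xe7]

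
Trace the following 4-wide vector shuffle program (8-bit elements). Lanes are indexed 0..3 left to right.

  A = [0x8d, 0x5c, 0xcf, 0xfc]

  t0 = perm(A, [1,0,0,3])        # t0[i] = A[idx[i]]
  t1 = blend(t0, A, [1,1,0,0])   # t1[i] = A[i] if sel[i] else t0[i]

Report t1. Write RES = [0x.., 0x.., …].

  t0: 5c 8d 8d fc
  t1: 8d 5c 8d fc

RES = [ 0x8d  0x5c  0x8d  0xfc ]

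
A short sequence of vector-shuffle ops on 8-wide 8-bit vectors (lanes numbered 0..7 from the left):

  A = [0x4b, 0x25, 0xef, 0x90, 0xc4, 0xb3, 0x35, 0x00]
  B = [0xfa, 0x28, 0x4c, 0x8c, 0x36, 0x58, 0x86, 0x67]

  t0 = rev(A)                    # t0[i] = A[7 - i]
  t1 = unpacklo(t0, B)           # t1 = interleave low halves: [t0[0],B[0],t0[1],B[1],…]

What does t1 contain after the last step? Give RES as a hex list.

RES = [0x00, 0xfa, 0x35, 0x28, 0xb3, 0x4c, 0xc4, 0x8c]

  t0: 00 35 b3 c4 90 ef 25 4b
  t1: 00 fa 35 28 b3 4c c4 8c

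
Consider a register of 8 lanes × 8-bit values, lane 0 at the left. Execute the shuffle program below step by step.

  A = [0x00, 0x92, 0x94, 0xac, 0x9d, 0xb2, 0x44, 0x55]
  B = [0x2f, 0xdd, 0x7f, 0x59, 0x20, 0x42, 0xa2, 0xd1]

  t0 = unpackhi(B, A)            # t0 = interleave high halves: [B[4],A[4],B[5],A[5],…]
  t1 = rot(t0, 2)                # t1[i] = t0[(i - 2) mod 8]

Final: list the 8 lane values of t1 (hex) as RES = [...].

  t0: 20 9d 42 b2 a2 44 d1 55
  t1: d1 55 20 9d 42 b2 a2 44

RES = [0xd1, 0x55, 0x20, 0x9d, 0x42, 0xb2, 0xa2, 0x44]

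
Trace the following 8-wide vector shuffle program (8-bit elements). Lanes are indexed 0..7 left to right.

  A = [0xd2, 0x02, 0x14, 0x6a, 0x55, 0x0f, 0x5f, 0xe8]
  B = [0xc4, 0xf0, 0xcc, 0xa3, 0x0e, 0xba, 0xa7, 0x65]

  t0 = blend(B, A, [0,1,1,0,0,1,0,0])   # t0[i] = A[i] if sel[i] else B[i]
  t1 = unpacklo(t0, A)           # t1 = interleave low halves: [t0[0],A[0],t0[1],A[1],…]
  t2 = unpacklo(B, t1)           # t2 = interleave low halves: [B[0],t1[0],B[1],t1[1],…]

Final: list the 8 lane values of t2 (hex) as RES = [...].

  t0: c4 02 14 a3 0e 0f a7 65
  t1: c4 d2 02 02 14 14 a3 6a
  t2: c4 c4 f0 d2 cc 02 a3 02

RES = [0xc4, 0xc4, 0xf0, 0xd2, 0xcc, 0x02, 0xa3, 0x02]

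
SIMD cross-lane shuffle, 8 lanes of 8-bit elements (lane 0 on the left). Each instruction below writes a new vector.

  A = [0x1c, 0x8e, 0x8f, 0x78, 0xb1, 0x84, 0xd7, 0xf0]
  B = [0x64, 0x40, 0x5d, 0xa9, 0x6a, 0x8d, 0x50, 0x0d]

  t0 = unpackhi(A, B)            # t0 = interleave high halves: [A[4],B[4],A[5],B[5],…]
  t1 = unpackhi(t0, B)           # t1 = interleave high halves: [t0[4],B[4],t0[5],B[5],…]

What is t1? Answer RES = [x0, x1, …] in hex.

  t0: b1 6a 84 8d d7 50 f0 0d
  t1: d7 6a 50 8d f0 50 0d 0d

RES = [0xd7, 0x6a, 0x50, 0x8d, 0xf0, 0x50, 0x0d, 0x0d]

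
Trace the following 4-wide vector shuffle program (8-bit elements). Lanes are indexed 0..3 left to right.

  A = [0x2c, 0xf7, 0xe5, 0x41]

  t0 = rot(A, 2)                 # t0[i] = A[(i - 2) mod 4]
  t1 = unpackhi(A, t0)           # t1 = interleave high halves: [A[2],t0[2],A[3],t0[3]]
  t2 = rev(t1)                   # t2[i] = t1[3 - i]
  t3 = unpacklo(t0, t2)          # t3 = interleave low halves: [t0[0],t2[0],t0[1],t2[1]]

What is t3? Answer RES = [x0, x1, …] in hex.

→ t0 |e5|41|2c|f7|
→ t1 |e5|2c|41|f7|
→ t2 |f7|41|2c|e5|
→ t3 |e5|f7|41|41|

RES = [ 0xe5  0xf7  0x41  0x41 ]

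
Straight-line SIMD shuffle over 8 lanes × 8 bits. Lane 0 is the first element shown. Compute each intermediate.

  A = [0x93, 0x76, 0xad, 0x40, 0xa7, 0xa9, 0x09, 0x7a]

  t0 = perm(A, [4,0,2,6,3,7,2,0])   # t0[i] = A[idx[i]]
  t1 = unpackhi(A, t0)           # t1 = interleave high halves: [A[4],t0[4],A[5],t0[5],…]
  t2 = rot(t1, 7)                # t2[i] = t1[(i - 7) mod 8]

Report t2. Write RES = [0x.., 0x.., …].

RES = [ 0x40  0xa9  0x7a  0x09  0xad  0x7a  0x93  0xa7 ]

→ t0 |a7|93|ad|09|40|7a|ad|93|
→ t1 |a7|40|a9|7a|09|ad|7a|93|
→ t2 |40|a9|7a|09|ad|7a|93|a7|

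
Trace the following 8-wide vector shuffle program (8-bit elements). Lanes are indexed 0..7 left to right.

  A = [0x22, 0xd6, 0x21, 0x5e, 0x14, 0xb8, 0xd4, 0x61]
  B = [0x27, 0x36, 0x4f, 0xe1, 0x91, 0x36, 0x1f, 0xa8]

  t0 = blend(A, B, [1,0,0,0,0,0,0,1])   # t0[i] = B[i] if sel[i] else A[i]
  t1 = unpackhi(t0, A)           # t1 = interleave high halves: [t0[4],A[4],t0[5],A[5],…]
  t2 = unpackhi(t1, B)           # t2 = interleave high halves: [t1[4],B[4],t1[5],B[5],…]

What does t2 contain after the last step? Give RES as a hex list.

RES = [ 0xd4  0x91  0xd4  0x36  0xa8  0x1f  0x61  0xa8 ]

t0 = [0x27, 0xd6, 0x21, 0x5e, 0x14, 0xb8, 0xd4, 0xa8]
t1 = [0x14, 0x14, 0xb8, 0xb8, 0xd4, 0xd4, 0xa8, 0x61]
t2 = [0xd4, 0x91, 0xd4, 0x36, 0xa8, 0x1f, 0x61, 0xa8]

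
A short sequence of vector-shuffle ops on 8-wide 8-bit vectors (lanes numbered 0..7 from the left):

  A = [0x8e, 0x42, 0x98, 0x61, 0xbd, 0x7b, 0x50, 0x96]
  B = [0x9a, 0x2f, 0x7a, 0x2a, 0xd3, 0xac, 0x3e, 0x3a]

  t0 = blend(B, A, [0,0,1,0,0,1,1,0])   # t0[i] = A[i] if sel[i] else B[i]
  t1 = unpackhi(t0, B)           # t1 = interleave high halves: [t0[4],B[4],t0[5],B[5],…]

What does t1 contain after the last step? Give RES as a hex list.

→ t0 |9a|2f|98|2a|d3|7b|50|3a|
→ t1 |d3|d3|7b|ac|50|3e|3a|3a|

RES = [ 0xd3  0xd3  0x7b  0xac  0x50  0x3e  0x3a  0x3a ]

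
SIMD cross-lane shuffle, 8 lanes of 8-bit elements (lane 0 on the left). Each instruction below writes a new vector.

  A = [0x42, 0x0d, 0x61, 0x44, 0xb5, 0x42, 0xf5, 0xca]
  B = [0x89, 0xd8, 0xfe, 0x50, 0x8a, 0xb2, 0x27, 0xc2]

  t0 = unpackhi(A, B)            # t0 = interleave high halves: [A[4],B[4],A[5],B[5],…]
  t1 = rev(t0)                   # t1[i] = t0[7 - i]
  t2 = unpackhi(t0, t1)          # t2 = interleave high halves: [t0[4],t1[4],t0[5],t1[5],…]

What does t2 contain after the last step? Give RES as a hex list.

RES = [ 0xf5  0xb2  0x27  0x42  0xca  0x8a  0xc2  0xb5 ]

→ t0 |b5|8a|42|b2|f5|27|ca|c2|
→ t1 |c2|ca|27|f5|b2|42|8a|b5|
→ t2 |f5|b2|27|42|ca|8a|c2|b5|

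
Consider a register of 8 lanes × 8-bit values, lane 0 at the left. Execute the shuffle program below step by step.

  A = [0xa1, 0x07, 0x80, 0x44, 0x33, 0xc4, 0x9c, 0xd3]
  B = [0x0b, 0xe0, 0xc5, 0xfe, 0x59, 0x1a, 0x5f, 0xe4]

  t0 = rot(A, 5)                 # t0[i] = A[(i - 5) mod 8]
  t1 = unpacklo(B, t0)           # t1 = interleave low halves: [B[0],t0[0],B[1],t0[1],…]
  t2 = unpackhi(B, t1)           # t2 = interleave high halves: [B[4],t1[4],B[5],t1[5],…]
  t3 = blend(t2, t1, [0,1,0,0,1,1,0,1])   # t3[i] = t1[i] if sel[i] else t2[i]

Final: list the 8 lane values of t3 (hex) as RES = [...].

RES = [0x59, 0x44, 0x1a, 0xc4, 0xc5, 0xc4, 0xe4, 0x9c]

  t0: 44 33 c4 9c d3 a1 07 80
  t1: 0b 44 e0 33 c5 c4 fe 9c
  t2: 59 c5 1a c4 5f fe e4 9c
  t3: 59 44 1a c4 c5 c4 e4 9c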